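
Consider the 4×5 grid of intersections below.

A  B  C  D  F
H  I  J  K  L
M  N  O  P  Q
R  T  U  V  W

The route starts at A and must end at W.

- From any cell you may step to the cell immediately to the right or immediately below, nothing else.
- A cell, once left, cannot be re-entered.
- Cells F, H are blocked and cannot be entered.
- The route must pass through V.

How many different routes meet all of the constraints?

10

A right/down-only route from A to W makes exactly 3 down-moves and 4 right-moves in some order.
With no other constraints that would be C(7,3) = 35 routes.
Split at V and multiply the segment counts (each segment already excludes blocked cells): A→V: 10; V→W: 1; product = 10.
That gives 10 routes.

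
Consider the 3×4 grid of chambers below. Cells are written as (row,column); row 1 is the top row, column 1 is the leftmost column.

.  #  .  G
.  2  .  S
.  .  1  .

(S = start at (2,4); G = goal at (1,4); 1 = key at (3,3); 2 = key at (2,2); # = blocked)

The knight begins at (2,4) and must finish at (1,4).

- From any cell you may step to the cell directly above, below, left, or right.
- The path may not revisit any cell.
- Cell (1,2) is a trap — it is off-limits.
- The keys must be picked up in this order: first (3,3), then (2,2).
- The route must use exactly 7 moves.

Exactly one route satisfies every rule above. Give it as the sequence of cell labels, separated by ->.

(2,4) -> (3,4) -> (3,3) -> (3,2) -> (2,2) -> (2,3) -> (1,3) -> (1,4)

The waypoints must appear in the order (3,3), (2,2), with no cell reused.
Route from (2,4): down to (3,4), 2× left (reaching (3,2)), up to (2,2), right to (2,3), up to (1,3), right to (1,4) — 7 moves in all.
Check: order respected (1 at step 2, 2 at step 4); 7 moves as required.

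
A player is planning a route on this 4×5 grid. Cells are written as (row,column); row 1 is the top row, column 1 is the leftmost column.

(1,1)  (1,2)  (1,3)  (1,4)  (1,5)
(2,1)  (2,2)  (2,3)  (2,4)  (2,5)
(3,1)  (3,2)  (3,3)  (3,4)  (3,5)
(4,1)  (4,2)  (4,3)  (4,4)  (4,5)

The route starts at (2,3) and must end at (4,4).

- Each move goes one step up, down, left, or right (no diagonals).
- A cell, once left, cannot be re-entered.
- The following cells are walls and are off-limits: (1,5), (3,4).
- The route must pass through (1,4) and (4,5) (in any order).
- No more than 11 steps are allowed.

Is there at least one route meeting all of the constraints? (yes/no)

One route that works: (2,3) → (1,3) → (1,4) → (2,4) → (2,5) → (3,5) → (4,5) → (4,4).

yes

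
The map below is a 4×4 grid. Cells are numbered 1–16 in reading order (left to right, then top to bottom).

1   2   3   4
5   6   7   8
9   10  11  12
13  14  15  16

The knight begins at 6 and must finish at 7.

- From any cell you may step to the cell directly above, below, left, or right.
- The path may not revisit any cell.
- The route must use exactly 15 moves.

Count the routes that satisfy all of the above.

Need simple routes of exactly 15 moves from 6 to 7 (Manhattan distance 1, so 7 moves are spent on a detour and 7 undoing it).
Enumerating: 6 2 1 5 9 13 14 10 11 15 16 12 8 4 3 7 | 6 10 14 13 9 5 1 2 3 4 8 12 16 15 11 7 | 6 10 11 12 16 15 14 13 9 5 1 2 3 4 8 7 | 6 5 1 2 3 4 8 12 16 15 14 13 9 10 11 7.
That gives 4 routes.

4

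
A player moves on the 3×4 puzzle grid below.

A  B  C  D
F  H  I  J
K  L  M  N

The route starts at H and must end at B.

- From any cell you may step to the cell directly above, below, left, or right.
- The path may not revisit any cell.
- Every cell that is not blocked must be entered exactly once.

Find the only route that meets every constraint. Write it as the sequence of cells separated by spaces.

H I C D J N M L K F A B

Need to visit all 12 open cells exactly once, starting at H and ending at B.
Cell A has only two open neighbours (F and B), so the path must pass straight through it: one of those is the cell it's entered from and the other is where it exits.
Route from H: right 1 to I, up 1 to C, right 1 to D, down 2 to N, left 3 to K, up 2 to A, right 1 to B — 11 moves in all.
Check: all 12 open cells covered.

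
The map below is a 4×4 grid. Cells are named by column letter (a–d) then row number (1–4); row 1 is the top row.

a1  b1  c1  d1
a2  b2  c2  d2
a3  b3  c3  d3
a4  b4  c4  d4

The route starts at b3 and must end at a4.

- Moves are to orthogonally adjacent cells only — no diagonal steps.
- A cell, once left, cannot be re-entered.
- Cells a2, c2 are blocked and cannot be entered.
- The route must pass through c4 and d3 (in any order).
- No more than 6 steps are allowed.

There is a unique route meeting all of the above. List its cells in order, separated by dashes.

The budget equals the shortest possible length, so every move has to be on a shortest route through the required cells.
Route from b3: right 2 to d3, down 1 to d4, left 3 to a4 — 6 moves in all.
Check: all required cells visited; 6 ≤ 6 moves.

b3 - c3 - d3 - d4 - c4 - b4 - a4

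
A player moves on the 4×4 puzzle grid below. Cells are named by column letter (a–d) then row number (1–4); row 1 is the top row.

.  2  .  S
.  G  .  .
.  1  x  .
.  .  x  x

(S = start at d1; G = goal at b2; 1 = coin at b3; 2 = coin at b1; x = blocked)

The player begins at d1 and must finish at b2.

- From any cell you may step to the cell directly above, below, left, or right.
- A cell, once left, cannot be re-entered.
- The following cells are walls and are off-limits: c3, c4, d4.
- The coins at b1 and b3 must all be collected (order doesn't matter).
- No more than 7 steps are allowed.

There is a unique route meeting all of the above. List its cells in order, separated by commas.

d1, c1, b1, a1, a2, a3, b3, b2

Any route must reach b1 and b3 and still end at b2 within 7 moves, so the order of the required stops is forced.
Route from d1: left 3 to a1, down 2 to a3, right 1 to b3, up 1 to b2 — 7 moves in all.
Check: all required cells visited; 7 ≤ 7 moves.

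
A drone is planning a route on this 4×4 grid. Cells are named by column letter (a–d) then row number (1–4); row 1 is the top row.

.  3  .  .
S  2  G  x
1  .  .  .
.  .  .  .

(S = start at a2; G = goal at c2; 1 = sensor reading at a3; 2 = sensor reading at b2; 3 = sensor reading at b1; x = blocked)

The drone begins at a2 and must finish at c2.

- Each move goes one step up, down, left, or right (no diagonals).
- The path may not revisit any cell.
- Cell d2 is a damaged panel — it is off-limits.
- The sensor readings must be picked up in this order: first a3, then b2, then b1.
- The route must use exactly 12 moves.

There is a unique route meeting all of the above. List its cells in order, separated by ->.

a2 -> a3 -> a4 -> b4 -> c4 -> d4 -> d3 -> c3 -> b3 -> b2 -> b1 -> c1 -> c2

The waypoints must appear in the order a3, b2, b1, with no cell reused.
Route from a2: down 2 to a4, right 3 to d4, up 1 to d3, left 2 to b3, up 2 to b1, right 1 to c1, down 1 to c2 — 12 moves in all.
Check: order respected (1 at step 1, 2 at step 9, 3 at step 10); 12 moves as required.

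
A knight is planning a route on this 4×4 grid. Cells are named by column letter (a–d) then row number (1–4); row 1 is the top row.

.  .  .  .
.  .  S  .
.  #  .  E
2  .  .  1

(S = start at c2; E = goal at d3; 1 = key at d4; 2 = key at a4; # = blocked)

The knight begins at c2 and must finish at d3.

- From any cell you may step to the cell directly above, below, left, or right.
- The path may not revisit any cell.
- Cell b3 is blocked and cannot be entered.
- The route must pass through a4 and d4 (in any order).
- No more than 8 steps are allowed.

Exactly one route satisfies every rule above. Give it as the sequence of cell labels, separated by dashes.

c2 - b2 - a2 - a3 - a4 - b4 - c4 - d4 - d3

Any route must reach a4 and d4 and still end at d3 within 8 moves, so the order of the required stops is forced.
Route from c2: left 2 to a2, down 2 to a4, right 3 to d4, up 1 to d3 — 8 moves in all.
Check: all required cells visited; 8 ≤ 8 moves.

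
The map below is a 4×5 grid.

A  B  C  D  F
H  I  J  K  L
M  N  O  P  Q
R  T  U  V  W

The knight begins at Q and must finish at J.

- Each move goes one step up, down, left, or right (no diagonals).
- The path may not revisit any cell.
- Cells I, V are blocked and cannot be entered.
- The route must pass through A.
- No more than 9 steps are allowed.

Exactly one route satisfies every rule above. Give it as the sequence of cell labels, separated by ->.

Q -> P -> O -> N -> M -> H -> A -> B -> C -> J

Any route must reach A and still end at J within 9 moves, so the order of the required stops is forced.
Route from Q: left 4 to M, up 2 to A, right 2 to C, down 1 to J — 9 moves in all.
Check: all required cells visited; 9 ≤ 9 moves.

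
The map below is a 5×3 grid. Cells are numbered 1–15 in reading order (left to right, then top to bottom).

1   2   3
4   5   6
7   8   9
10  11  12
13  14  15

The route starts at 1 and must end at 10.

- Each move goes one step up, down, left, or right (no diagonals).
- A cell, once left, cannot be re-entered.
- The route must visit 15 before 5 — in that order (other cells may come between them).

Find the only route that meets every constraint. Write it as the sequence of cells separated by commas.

The waypoints must appear in the order 15, 5, with no cell reused.
Route from 1: right 2 to 3, down 4 to 15, left 1 to 14, up 3 to 5, left 1 to 4, down 2 to 10 — 13 moves in all.
Check: order respected (15 at step 6, 5 at step 10).

1, 2, 3, 6, 9, 12, 15, 14, 11, 8, 5, 4, 7, 10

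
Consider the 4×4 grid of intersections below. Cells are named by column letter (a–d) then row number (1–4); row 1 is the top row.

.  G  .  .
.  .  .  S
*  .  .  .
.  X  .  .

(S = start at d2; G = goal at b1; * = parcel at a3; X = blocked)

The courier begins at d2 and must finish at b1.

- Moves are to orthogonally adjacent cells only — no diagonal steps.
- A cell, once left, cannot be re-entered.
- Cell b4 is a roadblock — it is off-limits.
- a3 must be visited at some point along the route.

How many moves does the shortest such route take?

Any route passes through a3 somewhere between d2 and b1. Summing Manhattan distances along the two legs (d2 → a3 → b1) gives a lower bound of 4 + 3 = 7 moves.
A route of 7 moves achieves this: d2 → d3 → c3 → b3 → a3 → a2 → a1 → b1.
Since 7 matches the lower bound, it is optimal.

7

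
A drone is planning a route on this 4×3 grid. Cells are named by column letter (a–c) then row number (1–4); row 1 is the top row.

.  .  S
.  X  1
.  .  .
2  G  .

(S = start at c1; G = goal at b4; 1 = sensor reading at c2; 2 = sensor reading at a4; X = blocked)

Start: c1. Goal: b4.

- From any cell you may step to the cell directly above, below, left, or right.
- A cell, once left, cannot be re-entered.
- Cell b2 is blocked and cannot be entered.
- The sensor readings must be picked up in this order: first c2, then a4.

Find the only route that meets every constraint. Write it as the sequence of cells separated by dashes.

The waypoints must appear in the order c2, a4, with no cell reused.
Route from c1: down 2 to c3, left 2 to a3, down 1 to a4, right 1 to b4 — 6 moves in all.
Check: order respected (1 at step 1, 2 at step 5).

c1 - c2 - c3 - b3 - a3 - a4 - b4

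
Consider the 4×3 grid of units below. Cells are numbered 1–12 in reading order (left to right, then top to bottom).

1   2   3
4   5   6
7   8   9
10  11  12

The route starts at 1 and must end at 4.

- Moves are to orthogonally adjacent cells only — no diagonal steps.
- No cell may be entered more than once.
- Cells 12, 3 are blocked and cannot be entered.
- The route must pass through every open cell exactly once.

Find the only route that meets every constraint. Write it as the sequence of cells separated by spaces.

Need to visit all 10 open cells exactly once, starting at 1 and ending at 4.
Route from 1: right to 2, down to 5, right to 6, down to 9, left to 8, down to 11, left to 10, 2× up (reaching 4) — 9 moves in all.
Check: all 10 open cells covered.

1 2 5 6 9 8 11 10 7 4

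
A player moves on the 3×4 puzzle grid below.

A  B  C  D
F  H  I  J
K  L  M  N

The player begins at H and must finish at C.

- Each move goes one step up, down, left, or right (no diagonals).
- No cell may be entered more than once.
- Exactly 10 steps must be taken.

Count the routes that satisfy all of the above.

4

Need simple routes of exactly 10 moves from H to C (Manhattan distance 2, so 4 moves are spent on a detour and 4 undoing it).
Enumerating: H B A F K L M I J D C | H B A F K L M N J D C | H B A F K L M N J I C | H I J N M L K F A B C.
That gives 4 routes.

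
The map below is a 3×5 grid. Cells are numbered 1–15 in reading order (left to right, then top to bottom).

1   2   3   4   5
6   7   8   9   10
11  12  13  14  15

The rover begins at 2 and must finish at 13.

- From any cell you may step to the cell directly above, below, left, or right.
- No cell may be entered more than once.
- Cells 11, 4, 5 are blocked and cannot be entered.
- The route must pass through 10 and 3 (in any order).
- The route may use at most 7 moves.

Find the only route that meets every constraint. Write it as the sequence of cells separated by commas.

2, 3, 8, 9, 10, 15, 14, 13

The 7-move cap with required stops at 10, 3 leaves no slack for detours.
Route from 2: right to 3, down to 8, 2× right (reaching 10), down to 15, 2× left (reaching 13) — 7 moves in all.
Check: all required cells visited; 7 ≤ 7 moves.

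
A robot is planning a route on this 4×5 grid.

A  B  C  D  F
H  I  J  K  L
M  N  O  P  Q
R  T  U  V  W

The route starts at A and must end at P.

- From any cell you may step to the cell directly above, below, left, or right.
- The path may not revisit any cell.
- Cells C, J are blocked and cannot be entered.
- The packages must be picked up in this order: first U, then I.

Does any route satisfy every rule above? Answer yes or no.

no

Ignoring the required order, 46 revisit-free routes from A to P pass through all of U and I; the waypoint orders that occur are I → U (46) — never U → I.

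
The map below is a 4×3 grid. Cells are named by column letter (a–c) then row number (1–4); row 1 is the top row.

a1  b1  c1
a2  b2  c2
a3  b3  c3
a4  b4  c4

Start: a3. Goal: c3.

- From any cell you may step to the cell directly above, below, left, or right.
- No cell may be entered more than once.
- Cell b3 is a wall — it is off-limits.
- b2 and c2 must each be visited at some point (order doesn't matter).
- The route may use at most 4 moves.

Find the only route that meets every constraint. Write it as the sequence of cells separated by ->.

Any route must reach b2 and c2 and still end at c3 within 4 moves, so the order of the required stops is forced.
Route from a3: up to a2, 2× right (reaching c2), down to c3 — 4 moves in all.
Check: all required cells visited; 4 ≤ 4 moves.

a3 -> a2 -> b2 -> c2 -> c3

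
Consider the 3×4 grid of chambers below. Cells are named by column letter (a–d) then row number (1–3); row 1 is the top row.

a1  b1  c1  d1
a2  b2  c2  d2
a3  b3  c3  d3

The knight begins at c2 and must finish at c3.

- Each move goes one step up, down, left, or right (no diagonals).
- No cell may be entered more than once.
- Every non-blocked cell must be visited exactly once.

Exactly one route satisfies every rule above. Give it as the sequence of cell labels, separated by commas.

c2, b2, b3, a3, a2, a1, b1, c1, d1, d2, d3, c3

Need to visit all 12 open cells exactly once, starting at c2 and ending at c3.
Cell d1 has only two open neighbours (d2 and c1), so the path must pass straight through it: one of those is the cell it's entered from and the other is where it exits.
Route from c2: left 1 to b2, down 1 to b3, left 1 to a3, up 2 to a1, right 3 to d1, down 2 to d3, left 1 to c3 — 11 moves in all.
Check: all 12 open cells covered.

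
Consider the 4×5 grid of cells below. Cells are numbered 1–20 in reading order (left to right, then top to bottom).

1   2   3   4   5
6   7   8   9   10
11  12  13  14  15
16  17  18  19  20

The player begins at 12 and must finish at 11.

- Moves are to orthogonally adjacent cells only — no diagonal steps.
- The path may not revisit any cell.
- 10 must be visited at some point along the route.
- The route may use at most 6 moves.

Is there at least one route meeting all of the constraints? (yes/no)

Even ignoring the no-revisit rule, getting from 12 to 11 via 10 needs at least 4 + 5 = 9 moves (Manhattan distance per leg), which exceeds the 6-move limit.

no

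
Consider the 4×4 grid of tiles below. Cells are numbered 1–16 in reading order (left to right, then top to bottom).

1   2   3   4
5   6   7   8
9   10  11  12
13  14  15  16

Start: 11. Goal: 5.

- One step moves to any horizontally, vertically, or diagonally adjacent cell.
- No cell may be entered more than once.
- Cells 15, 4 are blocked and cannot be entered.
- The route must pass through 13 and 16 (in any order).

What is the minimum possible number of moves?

Any route passes through 13 and 16 in some order between 11 and 5. Summing Chebyshev distances along each leg and taking the cheapest ordering (11 → 16 → 13 → 5) gives a lower bound of 1 + 3 + 2 = 6 moves.
The shortest route satisfying every rule uses 7 moves: 11 → 16 → 12 → 7 → 10 → 13 → 9 → 5.
The no-revisit rule (legs can't share cells) pushes the minimum above the 6-move bound; an exhaustive check rules out every length from 6 to 6, leaving 7 as the minimum.

7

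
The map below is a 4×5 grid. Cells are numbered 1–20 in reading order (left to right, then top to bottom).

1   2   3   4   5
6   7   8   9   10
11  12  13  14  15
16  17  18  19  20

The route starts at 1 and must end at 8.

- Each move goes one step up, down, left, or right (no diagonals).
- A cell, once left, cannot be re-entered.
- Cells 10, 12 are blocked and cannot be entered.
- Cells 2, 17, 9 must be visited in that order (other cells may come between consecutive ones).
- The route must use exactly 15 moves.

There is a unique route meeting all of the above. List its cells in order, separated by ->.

The waypoints must appear in the order 2, 17, 9, with no cell reused.
Route from 1: right to 2, down to 7, left to 6, 2× down (reaching 16), 4× right (reaching 20), up to 15, left to 14, 2× up (reaching 4), left to 3, down to 8 — 15 moves in all.
Check: order respected (2 at step 1, 17 at step 6, 9 at step 12); 15 moves as required.

1 -> 2 -> 7 -> 6 -> 11 -> 16 -> 17 -> 18 -> 19 -> 20 -> 15 -> 14 -> 9 -> 4 -> 3 -> 8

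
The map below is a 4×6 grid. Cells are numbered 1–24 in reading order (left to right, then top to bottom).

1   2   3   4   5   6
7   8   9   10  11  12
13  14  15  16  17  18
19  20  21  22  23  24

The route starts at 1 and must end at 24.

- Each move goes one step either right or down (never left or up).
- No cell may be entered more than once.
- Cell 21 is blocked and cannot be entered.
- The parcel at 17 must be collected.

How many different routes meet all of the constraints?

A right/down-only route from 1 to 24 makes exactly 3 down-moves and 5 right-moves in some order.
With no other constraints that would be C(8,3) = 56 routes.
Split at 17 and multiply the segment counts (each segment already excludes blocked cells): 1→17: 15; 17→24: 2; product = 30.
That gives 30 routes.

30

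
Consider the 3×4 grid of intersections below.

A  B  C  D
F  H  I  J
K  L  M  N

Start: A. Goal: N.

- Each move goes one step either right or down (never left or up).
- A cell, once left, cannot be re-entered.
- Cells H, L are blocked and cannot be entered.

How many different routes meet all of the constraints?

3

A right/down-only route from A to N makes exactly 2 down-moves and 3 right-moves in some order.
With no other constraints that would be C(5,2) = 10 routes.
Subtract routes through each blocked cell (inclusion–exclusion for overlaps): − through H: 6 − through L: 3 + through H&L: 2 → 3.
That gives 3 routes.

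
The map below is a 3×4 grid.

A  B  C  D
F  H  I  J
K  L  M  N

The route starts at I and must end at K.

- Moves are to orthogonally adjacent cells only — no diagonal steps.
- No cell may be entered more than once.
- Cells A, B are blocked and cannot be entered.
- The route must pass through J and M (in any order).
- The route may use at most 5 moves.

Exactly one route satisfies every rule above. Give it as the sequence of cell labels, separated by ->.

I -> J -> N -> M -> L -> K

Any route must reach J and M and still end at K within 5 moves, so the order of the required stops is forced.
Route from I: right to J, down to N, 3× left (reaching K) — 5 moves in all.
Check: all required cells visited; 5 ≤ 5 moves.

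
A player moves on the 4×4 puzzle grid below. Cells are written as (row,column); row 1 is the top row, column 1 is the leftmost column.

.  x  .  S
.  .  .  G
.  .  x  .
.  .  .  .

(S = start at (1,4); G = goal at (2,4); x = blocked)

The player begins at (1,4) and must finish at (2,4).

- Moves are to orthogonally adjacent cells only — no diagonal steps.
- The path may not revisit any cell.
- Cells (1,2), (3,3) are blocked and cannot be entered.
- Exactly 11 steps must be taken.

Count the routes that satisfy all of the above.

3

Need simple routes of exactly 11 moves from (1,4) to (2,4) (Manhattan distance 1, so 5 moves are spent on a detour and 5 undoing it).
Enumerating: (1,4) (1,3) (2,3) (2,2) (3,2) (3,1) (4,1) (4,2) (4,3) (4,4) (3,4) (2,4) | (1,4) (1,3) (2,3) (2,2) (2,1) (3,1) (4,1) (4,2) (4,3) (4,4) (3,4) (2,4) | (1,4) (1,3) (2,3) (2,2) (2,1) (3,1) (3,2) (4,2) (4,3) (4,4) (3,4) (2,4).
That gives 3 routes.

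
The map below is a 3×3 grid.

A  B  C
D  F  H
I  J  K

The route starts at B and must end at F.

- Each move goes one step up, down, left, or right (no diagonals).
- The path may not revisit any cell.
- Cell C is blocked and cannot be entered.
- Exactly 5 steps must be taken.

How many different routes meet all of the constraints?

Need simple routes of exactly 5 moves from B to F (Manhattan distance 1, so 2 moves are spent on a detour and 2 undoing it).
Enumerating: B A D I J F.
That gives 1 route.

1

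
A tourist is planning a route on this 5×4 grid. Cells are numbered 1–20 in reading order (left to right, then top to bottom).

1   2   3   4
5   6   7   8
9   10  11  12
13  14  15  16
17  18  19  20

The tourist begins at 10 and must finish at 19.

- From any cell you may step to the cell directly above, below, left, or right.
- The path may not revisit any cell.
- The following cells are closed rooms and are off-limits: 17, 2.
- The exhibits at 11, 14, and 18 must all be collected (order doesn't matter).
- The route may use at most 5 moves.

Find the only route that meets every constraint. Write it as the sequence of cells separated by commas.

Any route must reach 11, 14, and 18 and still end at 19 within 5 moves, so the order of the required stops is forced.
Route from 10: right 1 to 11, down 1 to 15, left 1 to 14, down 1 to 18, right 1 to 19 — 5 moves in all.
Check: all required cells visited; 5 ≤ 5 moves.

10, 11, 15, 14, 18, 19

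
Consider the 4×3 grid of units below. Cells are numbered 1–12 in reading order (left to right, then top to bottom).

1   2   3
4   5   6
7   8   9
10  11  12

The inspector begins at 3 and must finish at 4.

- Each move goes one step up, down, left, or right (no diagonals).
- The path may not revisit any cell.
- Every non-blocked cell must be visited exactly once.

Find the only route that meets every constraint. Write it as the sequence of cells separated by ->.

3 -> 6 -> 9 -> 12 -> 11 -> 10 -> 7 -> 8 -> 5 -> 2 -> 1 -> 4

Need to visit all 12 open cells exactly once, starting at 3 and ending at 4.
Cell 10 has only two open neighbours (7 and 11), so the path must pass straight through it: one of those is the cell it's entered from and the other is where it exits.
Route from 3: 3× down (reaching 12), 2× left (reaching 10), up to 7, right to 8, 2× up (reaching 2), left to 1, down to 4 — 11 moves in all.
Check: all 12 open cells covered.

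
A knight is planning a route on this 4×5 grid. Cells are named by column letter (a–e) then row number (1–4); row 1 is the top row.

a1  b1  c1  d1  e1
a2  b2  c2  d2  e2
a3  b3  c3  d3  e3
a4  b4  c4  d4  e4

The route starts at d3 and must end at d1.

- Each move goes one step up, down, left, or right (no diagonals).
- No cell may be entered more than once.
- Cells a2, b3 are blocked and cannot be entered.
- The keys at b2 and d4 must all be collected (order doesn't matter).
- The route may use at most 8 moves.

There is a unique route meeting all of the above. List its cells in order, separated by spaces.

Any route must reach b2 and d4 and still end at d1 within 8 moves, so the order of the required stops is forced.
Route from d3: down to d4, left to c4, 2× up (reaching c2), left to b2, up to b1, 2× right (reaching d1) — 8 moves in all.
Check: all required cells visited; 8 ≤ 8 moves.

d3 d4 c4 c3 c2 b2 b1 c1 d1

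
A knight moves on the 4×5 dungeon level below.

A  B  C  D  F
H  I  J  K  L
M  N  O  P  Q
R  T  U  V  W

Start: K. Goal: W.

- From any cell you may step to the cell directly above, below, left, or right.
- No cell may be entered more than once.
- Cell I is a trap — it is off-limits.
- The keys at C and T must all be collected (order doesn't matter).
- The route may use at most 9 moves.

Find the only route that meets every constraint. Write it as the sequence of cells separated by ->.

K -> D -> C -> J -> O -> N -> T -> U -> V -> W

Any route must reach C and T and still end at W within 9 moves, so the order of the required stops is forced.
Route from K: up 1 to D, left 1 to C, down 2 to O, left 1 to N, down 1 to T, right 3 to W — 9 moves in all.
Check: all required cells visited; 9 ≤ 9 moves.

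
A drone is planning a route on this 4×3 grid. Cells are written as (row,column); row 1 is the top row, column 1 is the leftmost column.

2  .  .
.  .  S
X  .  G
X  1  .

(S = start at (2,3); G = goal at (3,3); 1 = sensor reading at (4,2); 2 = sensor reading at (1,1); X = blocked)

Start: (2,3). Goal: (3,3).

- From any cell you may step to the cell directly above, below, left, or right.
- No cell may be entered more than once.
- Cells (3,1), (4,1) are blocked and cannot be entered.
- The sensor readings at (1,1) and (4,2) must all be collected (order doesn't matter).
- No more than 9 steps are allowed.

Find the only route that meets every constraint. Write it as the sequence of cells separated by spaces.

(2,3) (1,3) (1,2) (1,1) (2,1) (2,2) (3,2) (4,2) (4,3) (3,3)

The 9-move cap with required stops at (1,1), (4,2) leaves no slack for detours.
Route from (2,3): up 1 to (1,3), left 2 to (1,1), down 1 to (2,1), right 1 to (2,2), down 2 to (4,2), right 1 to (4,3), up 1 to (3,3) — 9 moves in all.
Check: all required cells visited; 9 ≤ 9 moves.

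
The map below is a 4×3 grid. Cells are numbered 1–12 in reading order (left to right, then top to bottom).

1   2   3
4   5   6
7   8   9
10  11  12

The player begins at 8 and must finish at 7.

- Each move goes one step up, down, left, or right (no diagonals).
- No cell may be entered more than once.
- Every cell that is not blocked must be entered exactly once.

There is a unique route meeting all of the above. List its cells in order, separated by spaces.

8 5 4 1 2 3 6 9 12 11 10 7

Need to visit all 12 open cells exactly once, starting at 8 and ending at 7.
Route from 8: up 1 to 5, left 1 to 4, up 1 to 1, right 2 to 3, down 3 to 12, left 2 to 10, up 1 to 7 — 11 moves in all.
Check: all 12 open cells covered.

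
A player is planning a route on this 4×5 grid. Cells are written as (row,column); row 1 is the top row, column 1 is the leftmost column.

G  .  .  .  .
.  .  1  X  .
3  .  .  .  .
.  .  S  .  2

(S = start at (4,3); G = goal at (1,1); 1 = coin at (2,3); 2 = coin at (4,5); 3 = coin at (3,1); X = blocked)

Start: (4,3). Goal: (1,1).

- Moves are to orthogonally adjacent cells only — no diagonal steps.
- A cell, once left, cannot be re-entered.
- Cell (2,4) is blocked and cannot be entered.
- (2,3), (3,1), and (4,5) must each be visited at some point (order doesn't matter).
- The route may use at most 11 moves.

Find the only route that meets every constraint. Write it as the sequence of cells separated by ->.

The budget equals the shortest possible length, so every move has to be on a shortest route through the required cells.
Route from (4,3): 2× right (reaching (4,5)), up to (3,5), 2× left (reaching (3,3)), up to (2,3), left to (2,2), down to (3,2), left to (3,1), 2× up (reaching (1,1)) — 11 moves in all.
Check: all required cells visited; 11 ≤ 11 moves.

(4,3) -> (4,4) -> (4,5) -> (3,5) -> (3,4) -> (3,3) -> (2,3) -> (2,2) -> (3,2) -> (3,1) -> (2,1) -> (1,1)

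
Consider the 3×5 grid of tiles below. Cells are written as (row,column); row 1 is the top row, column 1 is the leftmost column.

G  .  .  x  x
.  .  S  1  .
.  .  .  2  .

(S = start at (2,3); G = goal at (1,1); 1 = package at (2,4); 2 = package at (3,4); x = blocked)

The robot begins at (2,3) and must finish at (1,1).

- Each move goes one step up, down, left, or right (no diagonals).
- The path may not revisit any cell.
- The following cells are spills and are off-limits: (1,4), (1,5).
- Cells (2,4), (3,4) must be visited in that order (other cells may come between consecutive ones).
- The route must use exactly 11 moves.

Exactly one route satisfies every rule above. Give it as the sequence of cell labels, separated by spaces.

The waypoints must appear in the order (2,4), (3,4), with no cell reused.
Route from (2,3): 2× right (reaching (2,5)), down to (3,5), 4× left (reaching (3,1)), up to (2,1), right to (2,2), up to (1,2), left to (1,1) — 11 moves in all.
Check: order respected (1 at step 1, 2 at step 4); 11 moves as required.

(2,3) (2,4) (2,5) (3,5) (3,4) (3,3) (3,2) (3,1) (2,1) (2,2) (1,2) (1,1)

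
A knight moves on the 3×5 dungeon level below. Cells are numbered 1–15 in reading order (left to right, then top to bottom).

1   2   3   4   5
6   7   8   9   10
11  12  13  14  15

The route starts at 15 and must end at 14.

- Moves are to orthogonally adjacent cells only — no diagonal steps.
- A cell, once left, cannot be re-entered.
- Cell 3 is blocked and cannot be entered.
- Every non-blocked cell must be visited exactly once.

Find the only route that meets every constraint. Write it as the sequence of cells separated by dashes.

Need to visit all 14 open cells exactly once, starting at 15 and ending at 14.
Route from 15: up 2 to 5, left 1 to 4, down 1 to 9, left 2 to 7, up 1 to 2, left 1 to 1, down 2 to 11, right 3 to 14 — 13 moves in all.
Check: all 14 open cells covered.

15 - 10 - 5 - 4 - 9 - 8 - 7 - 2 - 1 - 6 - 11 - 12 - 13 - 14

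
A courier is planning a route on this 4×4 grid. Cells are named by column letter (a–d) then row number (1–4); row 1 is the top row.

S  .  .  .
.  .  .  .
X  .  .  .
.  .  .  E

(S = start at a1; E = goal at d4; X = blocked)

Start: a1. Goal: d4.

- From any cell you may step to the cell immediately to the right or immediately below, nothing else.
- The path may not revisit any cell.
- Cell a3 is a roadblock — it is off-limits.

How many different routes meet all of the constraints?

A right/down-only route from a1 to d4 makes exactly 3 down-moves and 3 right-moves in some order.
With no other constraints that would be C(6,3) = 20 routes.
Subtract routes through each blocked cell (inclusion–exclusion for overlaps): − through a3: 4 → 16.
That gives 16 routes.

16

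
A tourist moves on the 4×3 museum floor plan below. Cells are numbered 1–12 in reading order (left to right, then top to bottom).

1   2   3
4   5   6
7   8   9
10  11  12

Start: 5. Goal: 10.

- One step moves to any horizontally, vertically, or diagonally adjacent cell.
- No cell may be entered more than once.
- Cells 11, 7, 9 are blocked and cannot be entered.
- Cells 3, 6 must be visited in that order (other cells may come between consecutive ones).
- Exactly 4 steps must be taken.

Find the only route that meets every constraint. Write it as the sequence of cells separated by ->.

The waypoints must appear in the order 3, 6, with no cell reused.
Route from 5: up-right 1 to 3, down 1 to 6, down-left 2 to 10 — 4 moves in all.
Check: order respected (3 at step 1, 6 at step 2); 4 moves as required.

5 -> 3 -> 6 -> 8 -> 10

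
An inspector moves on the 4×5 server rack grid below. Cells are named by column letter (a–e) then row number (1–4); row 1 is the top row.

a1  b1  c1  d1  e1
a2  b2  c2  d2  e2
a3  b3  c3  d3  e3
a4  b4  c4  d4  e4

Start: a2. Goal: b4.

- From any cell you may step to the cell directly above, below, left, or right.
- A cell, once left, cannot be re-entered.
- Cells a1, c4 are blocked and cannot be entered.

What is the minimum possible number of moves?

The Manhattan distance from a2 to b4 is |2−4| + |1−2| = 3, so at least 3 moves are needed.
A route of 3 moves achieves this: a2 → a3 → a4 → b4.
Since 3 matches the lower bound, it is optimal.

3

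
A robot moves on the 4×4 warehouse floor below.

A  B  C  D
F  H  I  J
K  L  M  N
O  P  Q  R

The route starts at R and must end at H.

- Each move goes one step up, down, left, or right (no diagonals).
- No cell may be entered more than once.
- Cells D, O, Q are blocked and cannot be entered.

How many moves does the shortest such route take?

4

The Manhattan distance from R to H is |4−2| + |4−2| = 4, so at least 4 moves are needed.
A route of 4 moves achieves this: R → N → J → I → H.
Since 4 matches the lower bound, it is optimal.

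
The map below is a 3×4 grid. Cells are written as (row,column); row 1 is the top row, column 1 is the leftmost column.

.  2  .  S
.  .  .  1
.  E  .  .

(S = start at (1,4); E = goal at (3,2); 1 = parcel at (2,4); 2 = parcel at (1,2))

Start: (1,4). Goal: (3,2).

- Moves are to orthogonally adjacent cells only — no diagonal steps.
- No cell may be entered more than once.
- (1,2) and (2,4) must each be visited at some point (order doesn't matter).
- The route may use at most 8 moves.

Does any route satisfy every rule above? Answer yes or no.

yes

One route that works: (1,4) → (2,4) → (2,3) → (1,3) → (1,2) → (2,2) → (3,2).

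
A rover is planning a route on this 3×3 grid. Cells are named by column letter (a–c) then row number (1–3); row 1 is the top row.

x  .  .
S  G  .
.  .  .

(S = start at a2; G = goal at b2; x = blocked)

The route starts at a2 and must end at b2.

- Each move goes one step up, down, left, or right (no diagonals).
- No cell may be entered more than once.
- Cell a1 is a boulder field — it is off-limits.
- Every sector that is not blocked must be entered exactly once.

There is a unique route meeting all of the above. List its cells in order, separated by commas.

a2, a3, b3, c3, c2, c1, b1, b2

Need to visit all 8 open cells exactly once, starting at a2 and ending at b2.
Cell b1 has only two open neighbours (b2 and c1), so the path must pass straight through it: one of those is the cell it's entered from and the other is where it exits.
Route from a2: down to a3, 2× right (reaching c3), 2× up (reaching c1), left to b1, down to b2 — 7 moves in all.
Check: all 8 open cells covered.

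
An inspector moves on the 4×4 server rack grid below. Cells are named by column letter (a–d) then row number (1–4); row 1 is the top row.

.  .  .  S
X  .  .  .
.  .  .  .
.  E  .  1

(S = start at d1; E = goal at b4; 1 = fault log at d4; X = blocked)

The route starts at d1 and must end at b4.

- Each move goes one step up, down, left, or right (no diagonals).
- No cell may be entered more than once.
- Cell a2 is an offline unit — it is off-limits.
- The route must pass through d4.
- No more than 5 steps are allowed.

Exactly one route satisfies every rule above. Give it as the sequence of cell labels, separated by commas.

d1, d2, d3, d4, c4, b4

The budget equals the shortest possible length, so every move has to be on a shortest route through the required cells.
Route from d1: 3× down (reaching d4), 2× left (reaching b4) — 5 moves in all.
Check: all required cells visited; 5 ≤ 5 moves.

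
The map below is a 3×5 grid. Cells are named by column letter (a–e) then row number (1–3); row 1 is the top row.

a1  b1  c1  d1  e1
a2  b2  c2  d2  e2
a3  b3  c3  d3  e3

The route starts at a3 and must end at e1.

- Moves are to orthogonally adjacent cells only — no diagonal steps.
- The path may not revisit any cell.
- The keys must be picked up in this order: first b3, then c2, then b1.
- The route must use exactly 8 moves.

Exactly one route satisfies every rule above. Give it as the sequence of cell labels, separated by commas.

The waypoints must appear in the order b3, c2, b1, with no cell reused.
Route from a3: right 2 to c3, up 1 to c2, left 1 to b2, up 1 to b1, right 3 to e1 — 8 moves in all.
Check: order respected (b3 at step 1, c2 at step 3, b1 at step 5); 8 moves as required.

a3, b3, c3, c2, b2, b1, c1, d1, e1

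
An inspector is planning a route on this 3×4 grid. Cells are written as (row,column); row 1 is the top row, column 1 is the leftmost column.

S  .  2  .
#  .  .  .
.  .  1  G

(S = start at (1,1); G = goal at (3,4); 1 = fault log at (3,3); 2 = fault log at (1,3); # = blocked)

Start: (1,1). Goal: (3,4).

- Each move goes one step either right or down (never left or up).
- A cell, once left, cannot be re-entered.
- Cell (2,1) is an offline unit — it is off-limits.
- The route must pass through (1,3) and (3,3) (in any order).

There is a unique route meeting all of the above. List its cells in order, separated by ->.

(1,1) -> (1,2) -> (1,3) -> (2,3) -> (3,3) -> (3,4)

Moves only go right or down, so the column and row indices never decrease.
Route from (1,1): right 2 to (1,3), down 2 to (3,3), right 1 to (3,4) — 5 moves in all.
Check: all required cells visited.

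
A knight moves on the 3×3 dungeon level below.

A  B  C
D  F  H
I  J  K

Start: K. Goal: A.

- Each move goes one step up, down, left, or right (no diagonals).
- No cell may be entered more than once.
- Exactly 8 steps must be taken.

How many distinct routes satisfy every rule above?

Need simple routes of exactly 8 moves from K to A (Manhattan distance 4, so 2 moves are spent on a detour and 2 undoing it).
Enumerating: K H C B F J I D A | K J I D F H C B A.
That gives 2 routes.

2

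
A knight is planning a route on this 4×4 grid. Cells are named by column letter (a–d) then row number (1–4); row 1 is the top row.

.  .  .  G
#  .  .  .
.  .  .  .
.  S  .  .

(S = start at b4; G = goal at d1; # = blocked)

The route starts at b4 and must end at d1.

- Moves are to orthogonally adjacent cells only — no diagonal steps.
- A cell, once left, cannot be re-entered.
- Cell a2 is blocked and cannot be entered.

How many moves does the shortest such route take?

The Manhattan distance from b4 to d1 is |4−1| + |2−4| = 5, so at least 5 moves are needed.
A route of 5 moves achieves this: b4 → b3 → b2 → b1 → c1 → d1.
Since 5 matches the lower bound, it is optimal.

5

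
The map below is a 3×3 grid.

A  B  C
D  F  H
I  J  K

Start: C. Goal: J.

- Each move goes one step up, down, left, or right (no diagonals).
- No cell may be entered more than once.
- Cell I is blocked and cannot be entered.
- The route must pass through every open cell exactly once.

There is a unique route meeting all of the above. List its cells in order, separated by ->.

Need to visit all 8 open cells exactly once, starting at C and ending at J.
Route from C: 2× left (reaching A), down to D, 2× right (reaching H), down to K, left to J — 7 moves in all.
Check: all 8 open cells covered.

C -> B -> A -> D -> F -> H -> K -> J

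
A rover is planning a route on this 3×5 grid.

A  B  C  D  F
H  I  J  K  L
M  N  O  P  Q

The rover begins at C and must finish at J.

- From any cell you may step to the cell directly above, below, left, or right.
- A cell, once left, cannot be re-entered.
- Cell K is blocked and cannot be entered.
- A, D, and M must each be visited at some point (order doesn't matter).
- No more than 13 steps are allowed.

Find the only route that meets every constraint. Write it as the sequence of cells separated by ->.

The budget equals the shortest possible length, so every move has to be on a shortest route through the required cells.
Route from C: 2× right (reaching F), 2× down (reaching Q), 4× left (reaching M), 2× up (reaching A), right to B, down to I, right to J — 13 moves in all.
Check: all required cells visited; 13 ≤ 13 moves.

C -> D -> F -> L -> Q -> P -> O -> N -> M -> H -> A -> B -> I -> J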